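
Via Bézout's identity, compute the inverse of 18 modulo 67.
Extended GCD: 18(-26) + 67(7) = 1. So 18^(-1) ≡ 41 ≡ 41 (mod 67). Verify: 18 × 41 = 738 ≡ 1 (mod 67)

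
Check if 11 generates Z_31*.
p - 1 = 30 has prime divisors 2, 3, 5. Check 11^(30/q) mod 31 for each: 11^(30/2) = 11^15 ≡ 30, 11^(30/3) = 11^10 ≡ 5, 11^(30/5) = 11^6 ≡ 4 (mod 31). None of these is 1, so 11 has order 30 = φ(31), so it is a primitive root mod 31.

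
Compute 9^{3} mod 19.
7

Using successive squaring:
Binary expansion of 3: 11
Powers of 9 mod 19 (each is the square of the previous):
  9^1 ≡ 9 (mod 19)
  9^2 ≡ 9² = 81 ≡ 5 (mod 19)
3 = 2 + 1, so 9^3 = 9^2 × 9^1 ≡ 5 × 9 (mod 19)
Multiplying step by step:
  5 × 9 = 45 ≡ 7 (mod 19)
Result: 9^3 ≡ 7 (mod 19)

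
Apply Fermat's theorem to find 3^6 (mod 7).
By Fermat's Little Theorem, 3^{6} ≡ 1 (mod 7) since 7 is prime and gcd(3, 7) = 1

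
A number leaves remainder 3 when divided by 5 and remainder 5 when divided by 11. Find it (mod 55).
M = 5 × 11 = 55. M₁ = 11, y₁ ≡ 1 (mod 5). M₂ = 5, y₂ ≡ 9 (mod 11). m = 3×11×1 + 5×5×9 ≡ 38 (mod 55)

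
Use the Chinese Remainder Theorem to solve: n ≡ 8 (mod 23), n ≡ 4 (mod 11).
169

Using the Chinese Remainder Theorem:
M = product of moduli = 253
For equation 1: M_1 = 11, 11 ≡ 11 (mod 23), inverse of 11 mod 23 is 21 (check: 11 × 21 = 231 ≡ 1 (mod 23))
For equation 2: M_2 = 23, 23 ≡ 1 (mod 11), inverse of 23 mod 11 is 1 (check: 1 × 1 = 1 ≡ 1 (mod 11))
Combine: n ≡ Σ r_i×M_i×(M_i⁻¹ mod m_i) = 8×11×21 + 4×23×1 = 1848 + 92 = 1940
1940 mod 253 = 169
n ≡ 169 (mod 253)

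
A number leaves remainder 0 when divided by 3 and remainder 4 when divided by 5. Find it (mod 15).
M = 3 × 5 = 15. M₁ = 5, y₁ ≡ 2 (mod 3). M₂ = 3, y₂ ≡ 2 (mod 5). y = 0×5×2 + 4×3×2 ≡ 9 (mod 15)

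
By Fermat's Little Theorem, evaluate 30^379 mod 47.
By Fermat: 30^{46} ≡ 1 (mod 47). 379 = 8×46 + 11. So 30^{379} ≡ 30^{11} ≡ 41 (mod 47)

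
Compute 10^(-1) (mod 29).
3

Using Extended Euclidean Algorithm:
gcd(10, 29) = 1
Bezout coefficients: 10 × 3 + 29 × -1 = 1
So 10 × 3 ≡ 1 (mod 29)
The inverse is 3 mod 29 = 3
Verification: 10 × 3 = 30 = 1 × 29 + 1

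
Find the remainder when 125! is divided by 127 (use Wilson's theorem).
(126)! = (125)! × (126) ≡ -1 (mod 127). So (125)! ≡ -1 × (126)^(-1) ≡ (-1)×(-1) = 1 (mod 127)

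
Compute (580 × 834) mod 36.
24

(580 × 834) = 483720
483720 mod 36 = 24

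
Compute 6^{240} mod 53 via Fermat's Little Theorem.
16

By Fermat's Little Theorem, a^(p-1) ≡ 1 (mod p) for prime p and gcd(a, p) = 1
Here p = 53, so 6^52 ≡ 1 (mod 53)
We can reduce the exponent: 240 mod 52 = 32
So 6^240 ≡ 6^32 (mod 53)
Computing: 6^32 mod 53 = 16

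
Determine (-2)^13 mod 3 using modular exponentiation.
Using Fermat: (-2)^{2} ≡ 1 (mod 3). 13 ≡ 1 (mod 2). So (-2)^{13} ≡ (-2)^{1} ≡ 1 (mod 3)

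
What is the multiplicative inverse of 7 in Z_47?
27

Using Extended Euclidean Algorithm:
gcd(7, 47) = 1
Bezout coefficients: 7 × -20 + 47 × 3 = 1
So 7 × -20 ≡ 1 (mod 47)
The inverse is -20 mod 47 = 27
Verification: 7 × 27 = 189 = 4 × 47 + 1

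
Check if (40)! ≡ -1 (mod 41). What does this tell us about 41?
(40)! mod 41 = 40. Since this equals -1 (mod 41), Wilson confirms 41 is prime.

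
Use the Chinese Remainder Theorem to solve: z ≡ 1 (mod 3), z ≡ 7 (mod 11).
M = 3 × 11 = 33. M₁ = 11, y₁ ≡ 2 (mod 3). M₂ = 3, y₂ ≡ 4 (mod 11). z = 1×11×2 + 7×3×4 ≡ 7 (mod 33)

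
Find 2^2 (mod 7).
2 = 2 (binary 10). Repeated squaring mod 7: 2^1 ≡ 2; 2^2 ≡ 2² = 4 ≡ 4. So 2^2 ≡ 4 (mod 7).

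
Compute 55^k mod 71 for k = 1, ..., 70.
g^1, g^2, ..., g^{70} mod 71: {55, 43, 22, 3, 23, 58, 66, 9, 69, 32, 56, 27, 65, 25, 26, 10, 53, 4, 7, 30, 17, 12, 21, 19, 51, 36, 63, 57, 11, 37, 47, 29, 33, 40, 70, 16, 28, 49, 68, 48, 13, 5, 62, 2, 39, 15, 44, 6, 46, 45, 61, 18, 67, 64, 41, 54, 59, 50, 52, 20, 35, 8, 14, 60, 34, 24, 42, 38, 31, 1}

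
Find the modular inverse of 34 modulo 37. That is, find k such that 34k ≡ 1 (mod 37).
12

Using Extended Euclidean Algorithm:
gcd(34, 37) = 1
Bezout coefficients: 34 × 12 + 37 × -11 = 1
So 34 × 12 ≡ 1 (mod 37)
The inverse is 12 mod 37 = 12
Verification: 34 × 12 = 408 = 11 × 37 + 1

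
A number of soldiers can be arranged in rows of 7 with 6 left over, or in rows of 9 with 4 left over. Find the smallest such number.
M = 7 × 9 = 63. M₁ = 9, y₁ ≡ 4 (mod 7). M₂ = 7, y₂ ≡ 4 (mod 9). k = 6×9×4 + 4×7×4 ≡ 13 (mod 63). The smallest positive such number is 13.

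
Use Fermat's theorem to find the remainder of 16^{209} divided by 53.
16

By Fermat's Little Theorem, a^(p-1) ≡ 1 (mod p) for prime p and gcd(a, p) = 1
Here p = 53, so 16^52 ≡ 1 (mod 53)
We can reduce the exponent: 209 mod 52 = 1
So 16^209 ≡ 16^1 (mod 53)
Computing: 16^1 mod 53 = 16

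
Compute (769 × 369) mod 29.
25

(769 × 369) = 283761
283761 mod 29 = 25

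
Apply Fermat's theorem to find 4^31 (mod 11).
By Fermat: 4^{10} ≡ 1 (mod 11). 31 = 3×10 + 1. So 4^{31} ≡ 4^{1} ≡ 4 (mod 11)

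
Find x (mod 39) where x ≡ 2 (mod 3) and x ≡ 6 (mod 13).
M = 3 × 13 = 39. M₁ = 13, y₁ ≡ 1 (mod 3). M₂ = 3, y₂ ≡ 9 (mod 13). x = 2×13×1 + 6×3×9 ≡ 32 (mod 39)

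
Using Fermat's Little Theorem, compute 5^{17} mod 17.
5

By Fermat's Little Theorem, a^(p-1) ≡ 1 (mod p) for prime p and gcd(a, p) = 1
Here p = 17, so 5^16 ≡ 1 (mod 17)
We can reduce the exponent: 17 mod 16 = 1
So 5^17 ≡ 5^1 (mod 17)
Computing: 5^1 mod 17 = 5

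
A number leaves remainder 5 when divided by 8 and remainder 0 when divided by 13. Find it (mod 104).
M = 8 × 13 = 104. M₁ = 13, y₁ ≡ 5 (mod 8). M₂ = 8, y₂ ≡ 5 (mod 13). m = 5×13×5 + 0×8×5 ≡ 13 (mod 104)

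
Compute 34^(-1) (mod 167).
34^(-1) ≡ 113 (mod 167). Verification: 34 × 113 = 3842 ≡ 1 (mod 167)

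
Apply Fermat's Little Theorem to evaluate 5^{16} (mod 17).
1

By Fermat's Little Theorem, a^(p-1) ≡ 1 (mod p) for prime p and gcd(a, p) = 1
Here p = 17, so 5^16 ≡ 1 (mod 17)
We can reduce the exponent: 16 mod 16 = 0
So 5^16 ≡ 5^0 (mod 17)
Computing: 5^0 mod 17 = 1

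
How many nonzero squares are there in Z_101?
For prime 101, there are (p-1)/2 = (101-1)/2 = 50 quadratic residues (excluding 0).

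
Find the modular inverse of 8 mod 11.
8^(-1) ≡ 7 (mod 11). Verification: 8 × 7 = 56 ≡ 1 (mod 11)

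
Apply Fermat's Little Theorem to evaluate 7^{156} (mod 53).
1

By Fermat's Little Theorem, a^(p-1) ≡ 1 (mod p) for prime p and gcd(a, p) = 1
Here p = 53, so 7^52 ≡ 1 (mod 53)
We can reduce the exponent: 156 mod 52 = 0
So 7^156 ≡ 7^0 (mod 53)
Computing: 7^0 mod 53 = 1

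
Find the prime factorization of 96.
2^5 × 3

Divide by primes starting from smallest:
96 ÷ 2 = 48
48 ÷ 2 = 24
24 ÷ 2 = 12
12 ÷ 2 = 6
6 ÷ 2 = 3
3 ÷ 3 = 1

96 = 2^5 × 3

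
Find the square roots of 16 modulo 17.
The square roots of 16 mod 17 are 4 and 13. Verify: 4² = 16 ≡ 16 (mod 17)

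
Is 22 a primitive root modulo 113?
p - 1 = 112 has prime divisors 2, 7. Check 22^(112/q) mod 113 for each: 22^(112/2) = 22^56 ≡ 1, 22^(112/7) = 22^16 ≡ 28 (mod 113). Since 22^56 ≡ 1 (mod 113), the order of 22 divides 56 (in fact the order is 56) ≠ 112, so it is not a primitive root.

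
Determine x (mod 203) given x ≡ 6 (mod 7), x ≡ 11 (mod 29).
69

Using the Chinese Remainder Theorem:
M = product of moduli = 203
For equation 1: M_1 = 29, 29 ≡ 1 (mod 7), inverse of 29 mod 7 is 1 (check: 1 × 1 = 1 ≡ 1 (mod 7))
For equation 2: M_2 = 7, 7 ≡ 7 (mod 29), inverse of 7 mod 29 is 25 (check: 7 × 25 = 175 ≡ 1 (mod 29))
Combine: x ≡ Σ r_i×M_i×(M_i⁻¹ mod m_i) = 6×29×1 + 11×7×25 = 174 + 1925 = 2099
2099 mod 203 = 69
x ≡ 69 (mod 203)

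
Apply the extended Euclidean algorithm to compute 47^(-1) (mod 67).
Extended GCD: 47(10) + 67(-7) = 1. So 47^(-1) ≡ 10 ≡ 10 (mod 67). Verify: 47 × 10 = 470 ≡ 1 (mod 67)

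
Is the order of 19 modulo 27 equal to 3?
Yes, ord_27(19) = 3.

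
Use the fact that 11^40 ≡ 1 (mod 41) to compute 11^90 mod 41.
By Fermat: 11^{40} ≡ 1 (mod 41). 90 = 2×40 + 10. So 11^{90} ≡ 11^{10} ≡ 9 (mod 41)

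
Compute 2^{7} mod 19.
14

Using successive squaring:
Binary expansion of 7: 111
Powers of 2 mod 19 (each is the square of the previous):
  2^1 ≡ 2 (mod 19)
  2^2 ≡ 2² = 4 ≡ 4 (mod 19)
  2^4 ≡ 4² = 16 ≡ 16 (mod 19)
7 = 4 + 2 + 1, so 2^7 = 2^4 × 2^2 × 2^1 ≡ 16 × 4 × 2 (mod 19)
Multiplying step by step:
  16 × 4 = 64 ≡ 7 (mod 19)
  7 × 2 = 14 ≡ 14 (mod 19)
Result: 2^7 ≡ 14 (mod 19)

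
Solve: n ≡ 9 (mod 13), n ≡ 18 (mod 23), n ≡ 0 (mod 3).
M = 13 × 23 × 3 = 897. M₁ = 69, y₁ ≡ 10 (mod 13). M₂ = 39, y₂ ≡ 13 (mod 23). M₃ = 299, y₃ ≡ 2 (mod 3). n = 9×69×10 + 18×39×13 + 0×299×2 ≡ 87 (mod 897)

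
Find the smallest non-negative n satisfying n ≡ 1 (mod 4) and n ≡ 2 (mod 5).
M = 4 × 5 = 20. M₁ = 5, y₁ ≡ 1 (mod 4). M₂ = 4, y₂ ≡ 4 (mod 5). n = 1×5×1 + 2×4×4 ≡ 17 (mod 20)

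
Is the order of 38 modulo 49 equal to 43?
No, the actual order is 42, not 43.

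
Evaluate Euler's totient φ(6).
2

Prime factorization: 6 = 2 × 3
Using the formula φ(n) = n × Π(1 - 1/p) for each prime factor p:
φ(6) = 6 × (1 - 1/2) × (1 - 1/3)
φ(6) = 2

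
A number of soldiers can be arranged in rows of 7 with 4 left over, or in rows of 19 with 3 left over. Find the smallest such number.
M = 7 × 19 = 133. M₁ = 19, y₁ ≡ 3 (mod 7). M₂ = 7, y₂ ≡ 11 (mod 19). m = 4×19×3 + 3×7×11 ≡ 60 (mod 133). The smallest positive such number is 60.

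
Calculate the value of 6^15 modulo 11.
Using Fermat: 6^{10} ≡ 1 (mod 11). 15 ≡ 5 (mod 10). So 6^{15} ≡ 6^{5} ≡ 10 (mod 11)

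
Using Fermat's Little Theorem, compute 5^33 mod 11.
By Fermat: 5^{10} ≡ 1 (mod 11). 33 = 3×10 + 3. So 5^{33} ≡ 5^{3} ≡ 4 (mod 11)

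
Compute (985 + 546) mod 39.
10

(985 + 546) = 1531
1531 mod 39 = 10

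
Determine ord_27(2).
Powers of 2 mod 27: 2^1≡2, 2^2≡4, 2^3≡8, 2^4≡16, 2^5≡5, 2^6≡10, 2^7≡20, 2^8≡13, 2^9≡26, 2^10≡25, 2^11≡23, 2^12≡19, 2^13≡11, 2^14≡22, 2^15≡17, 2^16≡7, 2^17≡14, 2^18≡1. Order = 18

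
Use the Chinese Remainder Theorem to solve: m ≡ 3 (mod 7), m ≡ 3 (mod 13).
M = 7 × 13 = 91. M₁ = 13, y₁ ≡ 6 (mod 7). M₂ = 7, y₂ ≡ 2 (mod 13). m = 3×13×6 + 3×7×2 ≡ 3 (mod 91)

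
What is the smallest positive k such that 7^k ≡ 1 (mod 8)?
Powers of 7 mod 8: 7^1≡7, 7^2≡1. Order = 2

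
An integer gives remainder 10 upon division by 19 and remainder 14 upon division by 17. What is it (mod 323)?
M = 19 × 17 = 323. M₁ = 17, y₁ ≡ 9 (mod 19). M₂ = 19, y₂ ≡ 9 (mod 17). x = 10×17×9 + 14×19×9 ≡ 48 (mod 323). The smallest positive such number is 48.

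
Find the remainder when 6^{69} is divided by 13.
By Fermat: 6^{12} ≡ 1 (mod 13). 69 = 5×12 + 9. So 6^{69} ≡ 6^{9} ≡ 5 (mod 13)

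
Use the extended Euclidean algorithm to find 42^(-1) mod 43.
Extended GCD: 42(-1) + 43(1) = 1. So 42^(-1) ≡ 42 ≡ 42 (mod 43). Verify: 42 × 42 = 1764 ≡ 1 (mod 43)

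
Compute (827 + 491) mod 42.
16

(827 + 491) = 1318
1318 mod 42 = 16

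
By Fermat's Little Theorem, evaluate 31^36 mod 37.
By Fermat's Little Theorem, 31^{36} ≡ 1 (mod 37) since 37 is prime and gcd(31, 37) = 1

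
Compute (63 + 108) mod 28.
3

(63 + 108) = 171
171 mod 28 = 3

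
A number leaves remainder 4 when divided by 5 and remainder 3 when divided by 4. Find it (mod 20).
M = 5 × 4 = 20. M₁ = 4, y₁ ≡ 4 (mod 5). M₂ = 5, y₂ ≡ 1 (mod 4). n = 4×4×4 + 3×5×1 ≡ 19 (mod 20)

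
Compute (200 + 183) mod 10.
3

(200 + 183) = 383
383 mod 10 = 3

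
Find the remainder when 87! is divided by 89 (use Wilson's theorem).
(88)! = (87)! × (88) ≡ -1 (mod 89). So (87)! ≡ -1 × (88)^(-1) ≡ (-1)×(-1) = 1 (mod 89)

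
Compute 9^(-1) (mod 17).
2

Using Extended Euclidean Algorithm:
gcd(9, 17) = 1
Bezout coefficients: 9 × 2 + 17 × -1 = 1
So 9 × 2 ≡ 1 (mod 17)
The inverse is 2 mod 17 = 2
Verification: 9 × 2 = 18 = 1 × 17 + 1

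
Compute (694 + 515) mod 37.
25

(694 + 515) = 1209
1209 mod 37 = 25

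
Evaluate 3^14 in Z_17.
Using repeated squaring. 14 = 8 + 4 + 2 (binary 1110). Repeated squaring mod 17: 3^1 ≡ 3; 3^2 ≡ 3² = 9 ≡ 9; 3^4 ≡ 9² = 81 ≡ 13; 3^8 ≡ 13² = 169 ≡ 16. Multiply: 3^14 = 3^8 × 3^4 × 3^2 ≡ 16 × 13 × 9 (mod 17): 16 × 13 = 208 ≡ 4; 4 × 9 = 36 ≡ 2. So 3^14 ≡ 2 (mod 17).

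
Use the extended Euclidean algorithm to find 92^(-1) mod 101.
Extended GCD: 92(-45) + 101(41) = 1. So 92^(-1) ≡ 56 ≡ 56 (mod 101). Verify: 92 × 56 = 5152 ≡ 1 (mod 101)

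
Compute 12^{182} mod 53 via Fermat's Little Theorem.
52

By Fermat's Little Theorem, a^(p-1) ≡ 1 (mod p) for prime p and gcd(a, p) = 1
Here p = 53, so 12^52 ≡ 1 (mod 53)
We can reduce the exponent: 182 mod 52 = 26
So 12^182 ≡ 12^26 (mod 53)
Computing: 12^26 mod 53 = 52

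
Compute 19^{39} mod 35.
34

Using successive squaring:
Binary expansion of 39: 100111
Powers of 19 mod 35 (each is the square of the previous):
  19^1 ≡ 19 (mod 35)
  19^2 ≡ 19² = 361 ≡ 11 (mod 35)
  19^4 ≡ 11² = 121 ≡ 16 (mod 35)
  19^8 ≡ 16² = 256 ≡ 11 (mod 35)
  19^16 ≡ 11² = 121 ≡ 16 (mod 35)
  19^32 ≡ 16² = 256 ≡ 11 (mod 35)
39 = 32 + 4 + 2 + 1, so 19^39 = 19^32 × 19^4 × 19^2 × 19^1 ≡ 11 × 16 × 11 × 19 (mod 35)
Multiplying step by step:
  11 × 16 = 176 ≡ 1 (mod 35)
  1 × 11 = 11 ≡ 11 (mod 35)
  11 × 19 = 209 ≡ 34 (mod 35)
Result: 19^39 ≡ 34 (mod 35)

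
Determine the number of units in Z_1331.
1210

Prime factorization: 1331 = 11^3
Using the formula φ(n) = n × Π(1 - 1/p) for each prime factor p:
φ(1331) = 1331 × (1 - 1/11)
φ(1331) = 1210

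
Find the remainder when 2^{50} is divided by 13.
By Fermat: 2^{12} ≡ 1 (mod 13). 50 = 4×12 + 2. So 2^{50} ≡ 2^{2} ≡ 4 (mod 13)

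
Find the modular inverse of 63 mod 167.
63^(-1) ≡ 114 (mod 167). Verification: 63 × 114 = 7182 ≡ 1 (mod 167)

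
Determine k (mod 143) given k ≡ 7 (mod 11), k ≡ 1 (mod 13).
40

Using the Chinese Remainder Theorem:
M = product of moduli = 143
For equation 1: M_1 = 13, 13 ≡ 2 (mod 11), inverse of 13 mod 11 is 6 (check: 2 × 6 = 12 ≡ 1 (mod 11))
For equation 2: M_2 = 11, 11 ≡ 11 (mod 13), inverse of 11 mod 13 is 6 (check: 11 × 6 = 66 ≡ 1 (mod 13))
Combine: k ≡ Σ r_i×M_i×(M_i⁻¹ mod m_i) = 7×13×6 + 1×11×6 = 546 + 66 = 612
612 mod 143 = 40
k ≡ 40 (mod 143)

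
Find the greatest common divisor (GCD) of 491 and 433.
1

Using the Euclidean algorithm:
491 = 1 × 433 + 58
433 = 7 × 58 + 27
58 = 2 × 27 + 4
27 = 6 × 4 + 3
4 = 1 × 3 + 1
3 = 3 × 1 + 0

GCD(491, 433) = 1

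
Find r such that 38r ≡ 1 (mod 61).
38^(-1) ≡ 53 (mod 61). Verification: 38 × 53 = 2014 ≡ 1 (mod 61)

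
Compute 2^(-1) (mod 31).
16

Using Extended Euclidean Algorithm:
gcd(2, 31) = 1
Bezout coefficients: 2 × -15 + 31 × 1 = 1
So 2 × -15 ≡ 1 (mod 31)
The inverse is -15 mod 31 = 16
Verification: 2 × 16 = 32 = 1 × 31 + 1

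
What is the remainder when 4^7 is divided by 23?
7 = 4 + 2 + 1 (binary 111). Repeated squaring mod 23: 4^1 ≡ 4; 4^2 ≡ 4² = 16 ≡ 16; 4^4 ≡ 16² = 256 ≡ 3. Multiply: 4^7 = 4^4 × 4^2 × 4^1 ≡ 3 × 16 × 4 (mod 23): 3 × 16 = 48 ≡ 2; 2 × 4 = 8 ≡ 8. So 4^7 ≡ 8 (mod 23).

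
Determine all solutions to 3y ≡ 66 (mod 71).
22

Since gcd(3, 71) = 1 divides 66, a solution exists.
Multiply both sides by the inverse of 3 mod 71:
  3^(-1) mod 71 = 24
  x ≡ 24 × 66 ≡ 1584 ≡ 22 (mod 71)
Verification: 3 × 22 = 66 = 0 × 71 + 66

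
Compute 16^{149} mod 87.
82

Using successive squaring:
Binary expansion of 149: 10010101
Powers of 16 mod 87 (each is the square of the previous):
  16^1 ≡ 16 (mod 87)
  16^2 ≡ 16² = 256 ≡ 82 (mod 87)
  16^4 ≡ 82² = 6724 ≡ 25 (mod 87)
  16^8 ≡ 25² = 625 ≡ 16 (mod 87)
  16^16 ≡ 16² = 256 ≡ 82 (mod 87)
  16^32 ≡ 82² = 6724 ≡ 25 (mod 87)
  16^64 ≡ 25² = 625 ≡ 16 (mod 87)
  16^128 ≡ 16² = 256 ≡ 82 (mod 87)
149 = 128 + 16 + 4 + 1, so 16^149 = 16^128 × 16^16 × 16^4 × 16^1 ≡ 82 × 82 × 25 × 16 (mod 87)
Multiplying step by step:
  82 × 82 = 6724 ≡ 25 (mod 87)
  25 × 25 = 625 ≡ 16 (mod 87)
  16 × 16 = 256 ≡ 82 (mod 87)
Result: 16^149 ≡ 82 (mod 87)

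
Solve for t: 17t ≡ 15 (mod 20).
15

Since gcd(17, 20) = 1 divides 15, a solution exists.
Multiply both sides by the inverse of 17 mod 20:
  17^(-1) mod 20 = 13
  x ≡ 13 × 15 ≡ 195 ≡ 15 (mod 20)
Verification: 17 × 15 = 255 = 12 × 20 + 15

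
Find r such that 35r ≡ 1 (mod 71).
35^(-1) ≡ 69 (mod 71). Verification: 35 × 69 = 2415 ≡ 1 (mod 71)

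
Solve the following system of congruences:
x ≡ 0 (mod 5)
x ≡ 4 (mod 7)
25

Using the Chinese Remainder Theorem:
M = product of moduli = 35
For equation 1: M_1 = 7, 7 ≡ 2 (mod 5), inverse of 7 mod 5 is 3 (check: 2 × 3 = 6 ≡ 1 (mod 5))
For equation 2: M_2 = 5, 5 ≡ 5 (mod 7), inverse of 5 mod 7 is 3 (check: 5 × 3 = 15 ≡ 1 (mod 7))
Combine: x ≡ Σ r_i×M_i×(M_i⁻¹ mod m_i) = 0×7×3 + 4×5×3 = 0 + 60 = 60
60 mod 35 = 25
x ≡ 25 (mod 35)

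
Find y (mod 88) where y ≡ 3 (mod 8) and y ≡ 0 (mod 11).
M = 8 × 11 = 88. M₁ = 11, y₁ ≡ 3 (mod 8). M₂ = 8, y₂ ≡ 7 (mod 11). y = 3×11×3 + 0×8×7 ≡ 11 (mod 88)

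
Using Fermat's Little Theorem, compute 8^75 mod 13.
By Fermat: 8^{12} ≡ 1 (mod 13). 75 = 6×12 + 3. So 8^{75} ≡ 8^{3} ≡ 5 (mod 13)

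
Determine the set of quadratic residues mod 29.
QRs mod 29: {1, 4, 5, 6, 7, 9, 13, 16, 20, 22, 23, 24, 25, 28}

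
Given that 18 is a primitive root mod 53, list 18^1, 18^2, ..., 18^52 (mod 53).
g^1, g^2, ..., g^{52} mod 53: {18, 6, 2, 36, 12, 4, 19, 24, 8, 38, 48, 16, 23, 43, 32, 46, 33, 11, 39, 13, 22, 25, 26, 44, 50, 52, 35, 47, 51, 17, 41, 49, 34, 29, 45, 15, 5, 37, 30, 10, 21, 7, 20, 42, 14, 40, 31, 28, 27, 9, 3, 1}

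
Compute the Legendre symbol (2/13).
(2/13) = 2^{6} mod 13 = -1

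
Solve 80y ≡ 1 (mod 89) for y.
79

Using Extended Euclidean Algorithm:
gcd(80, 89) = 1
Bezout coefficients: 80 × -10 + 89 × 9 = 1
So 80 × -10 ≡ 1 (mod 89)
The inverse is -10 mod 89 = 79
Verification: 80 × 79 = 6320 = 71 × 89 + 1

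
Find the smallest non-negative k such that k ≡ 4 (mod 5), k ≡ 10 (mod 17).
44

Using the Chinese Remainder Theorem:
M = product of moduli = 85
For equation 1: M_1 = 17, 17 ≡ 2 (mod 5), inverse of 17 mod 5 is 3 (check: 2 × 3 = 6 ≡ 1 (mod 5))
For equation 2: M_2 = 5, 5 ≡ 5 (mod 17), inverse of 5 mod 17 is 7 (check: 5 × 7 = 35 ≡ 1 (mod 17))
Combine: k ≡ Σ r_i×M_i×(M_i⁻¹ mod m_i) = 4×17×3 + 10×5×7 = 204 + 350 = 554
554 mod 85 = 44
k ≡ 44 (mod 85)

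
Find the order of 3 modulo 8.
Powers of 3 mod 8: 3^1≡3, 3^2≡1. Order = 2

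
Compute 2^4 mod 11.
4 = 4 (binary 100). Repeated squaring mod 11: 2^1 ≡ 2; 2^2 ≡ 2² = 4 ≡ 4; 2^4 ≡ 4² = 16 ≡ 5. So 2^4 ≡ 5 (mod 11).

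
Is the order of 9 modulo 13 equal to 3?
Yes, ord_13(9) = 3.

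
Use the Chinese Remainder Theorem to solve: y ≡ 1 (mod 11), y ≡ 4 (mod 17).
89

Using the Chinese Remainder Theorem:
M = product of moduli = 187
For equation 1: M_1 = 17, 17 ≡ 6 (mod 11), inverse of 17 mod 11 is 2 (check: 6 × 2 = 12 ≡ 1 (mod 11))
For equation 2: M_2 = 11, 11 ≡ 11 (mod 17), inverse of 11 mod 17 is 14 (check: 11 × 14 = 154 ≡ 1 (mod 17))
Combine: y ≡ Σ r_i×M_i×(M_i⁻¹ mod m_i) = 1×17×2 + 4×11×14 = 34 + 616 = 650
650 mod 187 = 89
y ≡ 89 (mod 187)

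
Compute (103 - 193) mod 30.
0

(103 - 193) = -90
-90 mod 30 = 0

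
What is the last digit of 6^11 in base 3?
Using repeated squaring. 6 ≡ 0 (mod 3). 11 = 8 + 2 + 1 (binary 1011). Repeated squaring mod 3: 0^1 ≡ 0; 0^2 ≡ 0² = 0 ≡ 0; 0^4 ≡ 0² = 0 ≡ 0; 0^8 ≡ 0² = 0 ≡ 0. Multiply: 6^11 ≡ 0^8 × 0^2 × 0^1 ≡ 0 × 0 × 0 (mod 3): 0 × 0 = 0 ≡ 0; 0 × 0 = 0 ≡ 0. So 6^11 ≡ 0 (mod 3).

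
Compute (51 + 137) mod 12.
8

(51 + 137) = 188
188 mod 12 = 8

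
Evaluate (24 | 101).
(24/101) = 24^{50} mod 101 = 1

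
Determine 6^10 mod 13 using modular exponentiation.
10 = 8 + 2 (binary 1010). Repeated squaring mod 13: 6^1 ≡ 6; 6^2 ≡ 6² = 36 ≡ 10; 6^4 ≡ 10² = 100 ≡ 9; 6^8 ≡ 9² = 81 ≡ 3. Multiply: 6^10 = 6^8 × 6^2 ≡ 3 × 10 (mod 13): 3 × 10 = 30 ≡ 4. So 6^10 ≡ 4 (mod 13).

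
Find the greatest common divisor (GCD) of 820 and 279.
1

Using the Euclidean algorithm:
820 = 2 × 279 + 262
279 = 1 × 262 + 17
262 = 15 × 17 + 7
17 = 2 × 7 + 3
7 = 2 × 3 + 1
3 = 3 × 1 + 0

GCD(820, 279) = 1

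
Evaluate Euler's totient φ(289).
272

Prime factorization: 289 = 17^2
Using the formula φ(n) = n × Π(1 - 1/p) for each prime factor p:
φ(289) = 289 × (1 - 1/17)
φ(289) = 272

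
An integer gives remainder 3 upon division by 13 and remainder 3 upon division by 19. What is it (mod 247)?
M = 13 × 19 = 247. M₁ = 19, y₁ ≡ 11 (mod 13). M₂ = 13, y₂ ≡ 3 (mod 19). k = 3×19×11 + 3×13×3 ≡ 3 (mod 247). The smallest positive such number is 3.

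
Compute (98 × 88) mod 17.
5

(98 × 88) = 8624
8624 mod 17 = 5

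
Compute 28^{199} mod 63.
28

Using successive squaring:
Binary expansion of 199: 11000111
Powers of 28 mod 63 (each is the square of the previous):
  28^1 ≡ 28 (mod 63)
  28^2 ≡ 28² = 784 ≡ 28 (mod 63)
  28^4 ≡ 28² = 784 ≡ 28 (mod 63)
  28^8 ≡ 28² = 784 ≡ 28 (mod 63)
  28^16 ≡ 28² = 784 ≡ 28 (mod 63)
  28^32 ≡ 28² = 784 ≡ 28 (mod 63)
  28^64 ≡ 28² = 784 ≡ 28 (mod 63)
  28^128 ≡ 28² = 784 ≡ 28 (mod 63)
199 = 128 + 64 + 4 + 2 + 1, so 28^199 = 28^128 × 28^64 × 28^4 × 28^2 × 28^1 ≡ 28 × 28 × 28 × 28 × 28 (mod 63)
Multiplying step by step:
  28 × 28 = 784 ≡ 28 (mod 63)
  28 × 28 = 784 ≡ 28 (mod 63)
  28 × 28 = 784 ≡ 28 (mod 63)
  28 × 28 = 784 ≡ 28 (mod 63)
Result: 28^199 ≡ 28 (mod 63)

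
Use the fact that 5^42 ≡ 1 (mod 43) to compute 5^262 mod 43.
By Fermat: 5^{42} ≡ 1 (mod 43). 262 = 6×42 + 10. So 5^{262} ≡ 5^{10} ≡ 24 (mod 43)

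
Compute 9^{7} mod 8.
1

Using successive squaring:
Binary expansion of 7: 111
Powers of 9 mod 8 (each is the square of the previous):
  9^1 ≡ 1 (mod 8)
  9^2 ≡ 1² = 1 ≡ 1 (mod 8)
  9^4 ≡ 1² = 1 ≡ 1 (mod 8)
7 = 4 + 2 + 1, so 9^7 = 9^4 × 9^2 × 9^1 ≡ 1 × 1 × 1 (mod 8)
Multiplying step by step:
  1 × 1 = 1 ≡ 1 (mod 8)
  1 × 1 = 1 ≡ 1 (mod 8)
Result: 9^7 ≡ 1 (mod 8)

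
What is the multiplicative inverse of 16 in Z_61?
42

Using Extended Euclidean Algorithm:
gcd(16, 61) = 1
Bezout coefficients: 16 × -19 + 61 × 5 = 1
So 16 × -19 ≡ 1 (mod 61)
The inverse is -19 mod 61 = 42
Verification: 16 × 42 = 672 = 11 × 61 + 1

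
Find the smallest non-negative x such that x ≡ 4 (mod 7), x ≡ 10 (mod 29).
39

Using the Chinese Remainder Theorem:
M = product of moduli = 203
For equation 1: M_1 = 29, 29 ≡ 1 (mod 7), inverse of 29 mod 7 is 1 (check: 1 × 1 = 1 ≡ 1 (mod 7))
For equation 2: M_2 = 7, 7 ≡ 7 (mod 29), inverse of 7 mod 29 is 25 (check: 7 × 25 = 175 ≡ 1 (mod 29))
Combine: x ≡ Σ r_i×M_i×(M_i⁻¹ mod m_i) = 4×29×1 + 10×7×25 = 116 + 1750 = 1866
1866 mod 203 = 39
x ≡ 39 (mod 203)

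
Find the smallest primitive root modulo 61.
p - 1 = 60 has prime divisors 2, 3, 5. h is a primitive root mod 61 iff h^(60/q) ≢ 1 (mod 61) for each such q.
h = 2: 2^30 ≡ 60, 2^20 ≡ 47, 2^12 ≡ 9 (mod 61); none is 1, so 2 has order 60 and is a primitive root.
The smallest primitive root mod 61 is g = 2.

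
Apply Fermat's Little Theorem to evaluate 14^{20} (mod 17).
13

By Fermat's Little Theorem, a^(p-1) ≡ 1 (mod p) for prime p and gcd(a, p) = 1
Here p = 17, so 14^16 ≡ 1 (mod 17)
We can reduce the exponent: 20 mod 16 = 4
So 14^20 ≡ 14^4 (mod 17)
Computing: 14^4 mod 17 = 13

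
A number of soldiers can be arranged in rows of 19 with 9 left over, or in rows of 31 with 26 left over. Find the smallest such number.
M = 19 × 31 = 589. M₁ = 31, y₁ ≡ 8 (mod 19). M₂ = 19, y₂ ≡ 18 (mod 31). y = 9×31×8 + 26×19×18 ≡ 522 (mod 589). The smallest positive such number is 522.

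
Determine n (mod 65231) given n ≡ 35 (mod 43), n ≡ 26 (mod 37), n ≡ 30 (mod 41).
16676

Using the Chinese Remainder Theorem:
M = product of moduli = 65231
For equation 1: M_1 = 1517, 1517 ≡ 12 (mod 43), inverse of 1517 mod 43 is 18 (check: 12 × 18 = 216 ≡ 1 (mod 43))
For equation 2: M_2 = 1763, 1763 ≡ 24 (mod 37), inverse of 1763 mod 37 is 17 (check: 24 × 17 = 408 ≡ 1 (mod 37))
For equation 3: M_3 = 1591, 1591 ≡ 33 (mod 41), inverse of 1591 mod 41 is 5 (check: 33 × 5 = 165 ≡ 1 (mod 41))
Combine: n ≡ Σ r_i×M_i×(M_i⁻¹ mod m_i) = 35×1517×18 + 26×1763×17 + 30×1591×5 = 955710 + 779246 + 238650 = 1973606
1973606 mod 65231 = 16676
n ≡ 16676 (mod 65231)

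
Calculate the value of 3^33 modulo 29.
Using Fermat: 3^{28} ≡ 1 (mod 29). 33 ≡ 5 (mod 28). So 3^{33} ≡ 3^{5} ≡ 11 (mod 29)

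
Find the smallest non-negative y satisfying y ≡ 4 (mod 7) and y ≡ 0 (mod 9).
M = 7 × 9 = 63. M₁ = 9, y₁ ≡ 4 (mod 7). M₂ = 7, y₂ ≡ 4 (mod 9). y = 4×9×4 + 0×7×4 ≡ 18 (mod 63)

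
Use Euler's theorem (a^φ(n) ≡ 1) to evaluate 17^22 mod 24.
By Euler: 17^{8} ≡ 1 (mod 24) since gcd(17, 24) = 1. 22 = 2×8 + 6. So 17^{22} ≡ 17^{6} ≡ 1 (mod 24)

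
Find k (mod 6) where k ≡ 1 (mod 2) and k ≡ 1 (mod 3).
M = 2 × 3 = 6. M₁ = 3, y₁ ≡ 1 (mod 2). M₂ = 2, y₂ ≡ 2 (mod 3). k = 1×3×1 + 1×2×2 ≡ 1 (mod 6)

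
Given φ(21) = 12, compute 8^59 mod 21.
By Euler: 8^{12} ≡ 1 (mod 21) since gcd(8, 21) = 1. 59 = 4×12 + 11. So 8^{59} ≡ 8^{11} ≡ 8 (mod 21)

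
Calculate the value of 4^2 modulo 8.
2 = 2 (binary 10). Repeated squaring mod 8: 4^1 ≡ 4; 4^2 ≡ 4² = 16 ≡ 0. So 4^2 ≡ 0 (mod 8).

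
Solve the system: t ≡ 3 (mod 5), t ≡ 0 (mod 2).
M = 5 × 2 = 10. M₁ = 2, y₁ ≡ 3 (mod 5). M₂ = 5, y₂ ≡ 1 (mod 2). t = 3×2×3 + 0×5×1 ≡ 8 (mod 10)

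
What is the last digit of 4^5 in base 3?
4 ≡ 1 (mod 3). 5 = 4 + 1 (binary 101). Repeated squaring mod 3: 1^1 ≡ 1; 1^2 ≡ 1² = 1 ≡ 1; 1^4 ≡ 1² = 1 ≡ 1. Multiply: 4^5 ≡ 1^4 × 1^1 ≡ 1 × 1 (mod 3): 1 × 1 = 1 ≡ 1. So 4^5 ≡ 1 (mod 3).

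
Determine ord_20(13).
Powers of 13 mod 20: 13^1≡13, 13^2≡9, 13^3≡17, 13^4≡1. Order = 4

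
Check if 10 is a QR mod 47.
By Euler's criterion: 10^{23} ≡ 46 (mod 47). Since this equals -1 (≡ 46), 10 is not a QR.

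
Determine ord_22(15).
Powers of 15 mod 22: 15^1≡15, 15^2≡5, 15^3≡9, 15^4≡3, 15^5≡1. Order = 5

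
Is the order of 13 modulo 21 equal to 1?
No, the actual order is 2, not 1.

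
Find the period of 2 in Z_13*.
Powers of 2 mod 13: 2^1≡2, 2^2≡4, 2^3≡8, 2^4≡3, 2^5≡6, 2^6≡12, 2^7≡11, 2^8≡9, 2^9≡5, 2^10≡10, 2^11≡7, 2^12≡1. Order = 12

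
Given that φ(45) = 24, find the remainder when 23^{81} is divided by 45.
By Euler: 23^{24} ≡ 1 (mod 45) since gcd(23, 45) = 1. 81 = 3×24 + 9. So 23^{81} ≡ 23^{9} ≡ 8 (mod 45)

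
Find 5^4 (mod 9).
4 = 4 (binary 100). Repeated squaring mod 9: 5^1 ≡ 5; 5^2 ≡ 5² = 25 ≡ 7; 5^4 ≡ 7² = 49 ≡ 4. So 5^4 ≡ 4 (mod 9).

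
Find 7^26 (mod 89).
Using repeated squaring. 26 = 16 + 8 + 2 (binary 11010). Repeated squaring mod 89: 7^1 ≡ 7; 7^2 ≡ 7² = 49 ≡ 49; 7^4 ≡ 49² = 2401 ≡ 87; 7^8 ≡ 87² = 7569 ≡ 4; 7^16 ≡ 4² = 16 ≡ 16. Multiply: 7^26 = 7^16 × 7^8 × 7^2 ≡ 16 × 4 × 49 (mod 89): 16 × 4 = 64 ≡ 64; 64 × 49 = 3136 ≡ 21. So 7^26 ≡ 21 (mod 89).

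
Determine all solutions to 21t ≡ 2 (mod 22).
20

Since gcd(21, 22) = 1 divides 2, a solution exists.
Multiply both sides by the inverse of 21 mod 22:
  21^(-1) mod 22 = 21
  x ≡ 21 × 2 ≡ 42 ≡ 20 (mod 22)
Verification: 21 × 20 = 420 = 19 × 22 + 2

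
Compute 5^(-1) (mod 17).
7

Using Extended Euclidean Algorithm:
gcd(5, 17) = 1
Bezout coefficients: 5 × 7 + 17 × -2 = 1
So 5 × 7 ≡ 1 (mod 17)
The inverse is 7 mod 17 = 7
Verification: 5 × 7 = 35 = 2 × 17 + 1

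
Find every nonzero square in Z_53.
QRs mod 53: {1, 4, 6, 7, 9, 10, 11, 13, 15, 16, 17, 24, 25, 28, 29, 36, 37, 38, 40, 42, 43, 44, 46, 47, 49, 52}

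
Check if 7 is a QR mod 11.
By Euler's criterion: 7^{5} ≡ 10 (mod 11). Since this equals -1 (≡ 10), 7 is not a QR.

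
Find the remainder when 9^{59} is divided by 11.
By Fermat: 9^{10} ≡ 1 (mod 11). 59 = 5×10 + 9. So 9^{59} ≡ 9^{9} ≡ 5 (mod 11)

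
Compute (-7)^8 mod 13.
(-7) ≡ 6 (mod 13). 8 = 8 (binary 1000). Repeated squaring mod 13: 6^1 ≡ 6; 6^2 ≡ 6² = 36 ≡ 10; 6^4 ≡ 10² = 100 ≡ 9; 6^8 ≡ 9² = 81 ≡ 3. So (-7)^8 ≡ 3 (mod 13).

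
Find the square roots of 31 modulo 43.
The square roots of 31 mod 43 are 17 and 26. Verify: 17² = 289 ≡ 31 (mod 43)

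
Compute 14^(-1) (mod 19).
15

Using Extended Euclidean Algorithm:
gcd(14, 19) = 1
Bezout coefficients: 14 × -4 + 19 × 3 = 1
So 14 × -4 ≡ 1 (mod 19)
The inverse is -4 mod 19 = 15
Verification: 14 × 15 = 210 = 11 × 19 + 1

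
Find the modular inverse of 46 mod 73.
46^(-1) ≡ 27 (mod 73). Verification: 46 × 27 = 1242 ≡ 1 (mod 73)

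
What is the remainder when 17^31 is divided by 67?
Using repeated squaring. 31 = 16 + 8 + 4 + 2 + 1 (binary 11111). Repeated squaring mod 67: 17^1 ≡ 17; 17^2 ≡ 17² = 289 ≡ 21; 17^4 ≡ 21² = 441 ≡ 39; 17^8 ≡ 39² = 1521 ≡ 47; 17^16 ≡ 47² = 2209 ≡ 65. Multiply: 17^31 = 17^16 × 17^8 × 17^4 × 17^2 × 17^1 ≡ 65 × 47 × 39 × 21 × 17 (mod 67): 65 × 47 = 3055 ≡ 40; 40 × 39 = 1560 ≡ 19; 19 × 21 = 399 ≡ 64; 64 × 17 = 1088 ≡ 16. So 17^31 ≡ 16 (mod 67).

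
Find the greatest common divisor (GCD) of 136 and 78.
2

Using the Euclidean algorithm:
136 = 1 × 78 + 58
78 = 1 × 58 + 20
58 = 2 × 20 + 18
20 = 1 × 18 + 2
18 = 9 × 2 + 0

GCD(136, 78) = 2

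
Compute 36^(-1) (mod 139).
36^(-1) ≡ 112 (mod 139). Verification: 36 × 112 = 4032 ≡ 1 (mod 139)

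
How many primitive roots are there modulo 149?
Number of primitive roots mod 149 = φ(148) = 72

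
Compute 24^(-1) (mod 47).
24^(-1) ≡ 2 (mod 47). Verification: 24 × 2 = 48 ≡ 1 (mod 47)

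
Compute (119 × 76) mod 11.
2

(119 × 76) = 9044
9044 mod 11 = 2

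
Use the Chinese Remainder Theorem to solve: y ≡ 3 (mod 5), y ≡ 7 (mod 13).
M = 5 × 13 = 65. M₁ = 13, y₁ ≡ 2 (mod 5). M₂ = 5, y₂ ≡ 8 (mod 13). y = 3×13×2 + 7×5×8 ≡ 33 (mod 65)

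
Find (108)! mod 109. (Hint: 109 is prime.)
By Wilson's theorem, (108)! ≡ -1 ≡ 108 (mod 109)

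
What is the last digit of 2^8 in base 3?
8 = 8 (binary 1000). Repeated squaring mod 3: 2^1 ≡ 2; 2^2 ≡ 2² = 4 ≡ 1; 2^4 ≡ 1² = 1 ≡ 1; 2^8 ≡ 1² = 1 ≡ 1. So 2^8 ≡ 1 (mod 3).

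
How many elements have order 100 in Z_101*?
Number of primitive roots mod 101 = φ(100) = 40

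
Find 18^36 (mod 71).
Using repeated squaring. 36 = 32 + 4 (binary 100100). Repeated squaring mod 71: 18^1 ≡ 18; 18^2 ≡ 18² = 324 ≡ 40; 18^4 ≡ 40² = 1600 ≡ 38; 18^8 ≡ 38² = 1444 ≡ 24; 18^16 ≡ 24² = 576 ≡ 8; 18^32 ≡ 8² = 64 ≡ 64. Multiply: 18^36 = 18^32 × 18^4 ≡ 64 × 38 (mod 71): 64 × 38 = 2432 ≡ 18. So 18^36 ≡ 18 (mod 71).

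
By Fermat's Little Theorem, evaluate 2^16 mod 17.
By Fermat's Little Theorem, 2^{16} ≡ 1 (mod 17) since 17 is prime and gcd(2, 17) = 1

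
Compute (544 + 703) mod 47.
25

(544 + 703) = 1247
1247 mod 47 = 25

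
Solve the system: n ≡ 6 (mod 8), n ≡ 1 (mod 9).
M = 8 × 9 = 72. M₁ = 9, y₁ ≡ 1 (mod 8). M₂ = 8, y₂ ≡ 8 (mod 9). n = 6×9×1 + 1×8×8 ≡ 46 (mod 72)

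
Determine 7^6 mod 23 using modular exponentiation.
6 = 4 + 2 (binary 110). Repeated squaring mod 23: 7^1 ≡ 7; 7^2 ≡ 7² = 49 ≡ 3; 7^4 ≡ 3² = 9 ≡ 9. Multiply: 7^6 = 7^4 × 7^2 ≡ 9 × 3 (mod 23): 9 × 3 = 27 ≡ 4. So 7^6 ≡ 4 (mod 23).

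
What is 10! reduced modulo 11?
By Wilson's theorem, (10)! ≡ -1 ≡ 10 (mod 11)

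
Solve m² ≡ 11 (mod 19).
The square roots of 11 mod 19 are 7 and 12. Verify: 7² = 49 ≡ 11 (mod 19)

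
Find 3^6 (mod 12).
6 = 4 + 2 (binary 110). Repeated squaring mod 12: 3^1 ≡ 3; 3^2 ≡ 3² = 9 ≡ 9; 3^4 ≡ 9² = 81 ≡ 9. Multiply: 3^6 = 3^4 × 3^2 ≡ 9 × 9 (mod 12): 9 × 9 = 81 ≡ 9. So 3^6 ≡ 9 (mod 12).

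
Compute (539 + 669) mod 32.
24

(539 + 669) = 1208
1208 mod 32 = 24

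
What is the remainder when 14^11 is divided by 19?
Using repeated squaring. 11 = 8 + 2 + 1 (binary 1011). Repeated squaring mod 19: 14^1 ≡ 14; 14^2 ≡ 14² = 196 ≡ 6; 14^4 ≡ 6² = 36 ≡ 17; 14^8 ≡ 17² = 289 ≡ 4. Multiply: 14^11 = 14^8 × 14^2 × 14^1 ≡ 4 × 6 × 14 (mod 19): 4 × 6 = 24 ≡ 5; 5 × 14 = 70 ≡ 13. So 14^11 ≡ 13 (mod 19).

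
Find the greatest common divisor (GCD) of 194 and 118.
2

Using the Euclidean algorithm:
194 = 1 × 118 + 76
118 = 1 × 76 + 42
76 = 1 × 42 + 34
42 = 1 × 34 + 8
34 = 4 × 8 + 2
8 = 4 × 2 + 0

GCD(194, 118) = 2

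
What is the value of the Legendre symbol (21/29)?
(21/29) = 21^{14} mod 29 = -1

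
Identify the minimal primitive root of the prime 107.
p - 1 = 106 has prime divisors 2, 53. h is a primitive root mod 107 iff h^(106/q) ≢ 1 (mod 107) for each such q.
h = 2: 2^53 ≡ 106, 2^2 ≡ 4 (mod 107); none is 1, so 2 has order 106 and is a primitive root.
The smallest primitive root mod 107 is g = 2.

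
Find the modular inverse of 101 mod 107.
101^(-1) ≡ 89 (mod 107). Verification: 101 × 89 = 8989 ≡ 1 (mod 107)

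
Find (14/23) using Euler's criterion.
(14/23) = 14^{11} mod 23 = -1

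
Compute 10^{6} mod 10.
0

Using successive squaring:
Binary expansion of 6: 110
Powers of 10 mod 10 (each is the square of the previous):
  10^1 ≡ 0 (mod 10)
  10^2 ≡ 0² = 0 ≡ 0 (mod 10)
  10^4 ≡ 0² = 0 ≡ 0 (mod 10)
6 = 4 + 2, so 10^6 = 10^4 × 10^2 ≡ 0 × 0 (mod 10)
Multiplying step by step:
  0 × 0 = 0 ≡ 0 (mod 10)
Result: 10^6 ≡ 0 (mod 10)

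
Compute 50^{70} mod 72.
40

Using successive squaring:
Binary expansion of 70: 1000110
Powers of 50 mod 72 (each is the square of the previous):
  50^1 ≡ 50 (mod 72)
  50^2 ≡ 50² = 2500 ≡ 52 (mod 72)
  50^4 ≡ 52² = 2704 ≡ 40 (mod 72)
  50^8 ≡ 40² = 1600 ≡ 16 (mod 72)
  50^16 ≡ 16² = 256 ≡ 40 (mod 72)
  50^32 ≡ 40² = 1600 ≡ 16 (mod 72)
  50^64 ≡ 16² = 256 ≡ 40 (mod 72)
70 = 64 + 4 + 2, so 50^70 = 50^64 × 50^4 × 50^2 ≡ 40 × 40 × 52 (mod 72)
Multiplying step by step:
  40 × 40 = 1600 ≡ 16 (mod 72)
  16 × 52 = 832 ≡ 40 (mod 72)
Result: 50^70 ≡ 40 (mod 72)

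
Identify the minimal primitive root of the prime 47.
p - 1 = 46 has prime divisors 2, 23. h is a primitive root mod 47 iff h^(46/q) ≢ 1 (mod 47) for each such q.
h = 2: 2^23 ≡ 1, 2^2 ≡ 4 (mod 47); 2^23 ≡ 1, so not a primitive root.
h = 3: 3^23 ≡ 1, 3^2 ≡ 9 (mod 47); 3^23 ≡ 1, so not a primitive root.
h = 4: 4^23 ≡ 1, 4^2 ≡ 16 (mod 47); 4^23 ≡ 1, so not a primitive root.
h = 5: 5^23 ≡ 46, 5^2 ≡ 25 (mod 47); none is 1, so 5 has order 46 and is a primitive root.
The smallest primitive root mod 47 is g = 5.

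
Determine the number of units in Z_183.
120

Prime factorization: 183 = 3 × 61
Using the formula φ(n) = n × Π(1 - 1/p) for each prime factor p:
φ(183) = 183 × (1 - 1/3) × (1 - 1/61)
φ(183) = 120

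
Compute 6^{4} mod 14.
8

Using successive squaring:
Binary expansion of 4: 100
Powers of 6 mod 14 (each is the square of the previous):
  6^1 ≡ 6 (mod 14)
  6^2 ≡ 6² = 36 ≡ 8 (mod 14)
  6^4 ≡ 8² = 64 ≡ 8 (mod 14)
4 is a power of 2, so 6^4 is the last square: ≡ 8 (mod 14)
Result: 6^4 ≡ 8 (mod 14)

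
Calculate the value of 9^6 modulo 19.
6 = 4 + 2 (binary 110). Repeated squaring mod 19: 9^1 ≡ 9; 9^2 ≡ 9² = 81 ≡ 5; 9^4 ≡ 5² = 25 ≡ 6. Multiply: 9^6 = 9^4 × 9^2 ≡ 6 × 5 (mod 19): 6 × 5 = 30 ≡ 11. So 9^6 ≡ 11 (mod 19).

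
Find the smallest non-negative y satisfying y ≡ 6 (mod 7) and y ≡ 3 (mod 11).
M = 7 × 11 = 77. M₁ = 11, y₁ ≡ 2 (mod 7). M₂ = 7, y₂ ≡ 8 (mod 11). y = 6×11×2 + 3×7×8 ≡ 69 (mod 77)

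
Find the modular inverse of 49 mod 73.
49^(-1) ≡ 3 (mod 73). Verification: 49 × 3 = 147 ≡ 1 (mod 73)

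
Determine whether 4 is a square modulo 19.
By Euler's criterion: 4^{9} ≡ 1 (mod 19). Since this equals 1, 4 is a QR.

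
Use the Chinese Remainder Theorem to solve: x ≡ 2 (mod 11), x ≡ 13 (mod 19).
13

Using the Chinese Remainder Theorem:
M = product of moduli = 209
For equation 1: M_1 = 19, 19 ≡ 8 (mod 11), inverse of 19 mod 11 is 7 (check: 8 × 7 = 56 ≡ 1 (mod 11))
For equation 2: M_2 = 11, 11 ≡ 11 (mod 19), inverse of 11 mod 19 is 7 (check: 11 × 7 = 77 ≡ 1 (mod 19))
Combine: x ≡ Σ r_i×M_i×(M_i⁻¹ mod m_i) = 2×19×7 + 13×11×7 = 266 + 1001 = 1267
1267 mod 209 = 13
x ≡ 13 (mod 209)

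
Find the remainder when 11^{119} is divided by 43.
By Fermat: 11^{42} ≡ 1 (mod 43). 119 = 2×42 + 35. So 11^{119} ≡ 11^{35} ≡ 1 (mod 43)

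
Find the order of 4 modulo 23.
Powers of 4 mod 23: 4^1≡4, 4^2≡16, 4^3≡18, 4^4≡3, 4^5≡12, 4^6≡2, 4^7≡8, 4^8≡9, 4^9≡13, 4^10≡6, 4^11≡1. Order = 11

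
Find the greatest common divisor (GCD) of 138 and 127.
1

Using the Euclidean algorithm:
138 = 1 × 127 + 11
127 = 11 × 11 + 6
11 = 1 × 6 + 5
6 = 1 × 5 + 1
5 = 5 × 1 + 0

GCD(138, 127) = 1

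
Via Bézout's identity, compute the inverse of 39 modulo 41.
Extended GCD: 39(20) + 41(-19) = 1. So 39^(-1) ≡ 20 ≡ 20 (mod 41). Verify: 39 × 20 = 780 ≡ 1 (mod 41)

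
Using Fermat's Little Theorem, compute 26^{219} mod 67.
14

By Fermat's Little Theorem, a^(p-1) ≡ 1 (mod p) for prime p and gcd(a, p) = 1
Here p = 67, so 26^66 ≡ 1 (mod 67)
We can reduce the exponent: 219 mod 66 = 21
So 26^219 ≡ 26^21 (mod 67)
Computing: 26^21 mod 67 = 14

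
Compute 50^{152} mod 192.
64

Using successive squaring:
Binary expansion of 152: 10011000
Powers of 50 mod 192 (each is the square of the previous):
  50^1 ≡ 50 (mod 192)
  50^2 ≡ 50² = 2500 ≡ 4 (mod 192)
  50^4 ≡ 4² = 16 ≡ 16 (mod 192)
  50^8 ≡ 16² = 256 ≡ 64 (mod 192)
  50^16 ≡ 64² = 4096 ≡ 64 (mod 192)
  50^32 ≡ 64² = 4096 ≡ 64 (mod 192)
  50^64 ≡ 64² = 4096 ≡ 64 (mod 192)
  50^128 ≡ 64² = 4096 ≡ 64 (mod 192)
152 = 128 + 16 + 8, so 50^152 = 50^128 × 50^16 × 50^8 ≡ 64 × 64 × 64 (mod 192)
Multiplying step by step:
  64 × 64 = 4096 ≡ 64 (mod 192)
  64 × 64 = 4096 ≡ 64 (mod 192)
Result: 50^152 ≡ 64 (mod 192)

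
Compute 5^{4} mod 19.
17

Using successive squaring:
Binary expansion of 4: 100
Powers of 5 mod 19 (each is the square of the previous):
  5^1 ≡ 5 (mod 19)
  5^2 ≡ 5² = 25 ≡ 6 (mod 19)
  5^4 ≡ 6² = 36 ≡ 17 (mod 19)
4 is a power of 2, so 5^4 is the last square: ≡ 17 (mod 19)
Result: 5^4 ≡ 17 (mod 19)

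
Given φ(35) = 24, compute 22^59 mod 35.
By Euler: 22^{24} ≡ 1 (mod 35) since gcd(22, 35) = 1. 59 = 2×24 + 11. So 22^{59} ≡ 22^{11} ≡ 8 (mod 35)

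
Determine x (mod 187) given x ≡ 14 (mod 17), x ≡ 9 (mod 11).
31

Using the Chinese Remainder Theorem:
M = product of moduli = 187
For equation 1: M_1 = 11, 11 ≡ 11 (mod 17), inverse of 11 mod 17 is 14 (check: 11 × 14 = 154 ≡ 1 (mod 17))
For equation 2: M_2 = 17, 17 ≡ 6 (mod 11), inverse of 17 mod 11 is 2 (check: 6 × 2 = 12 ≡ 1 (mod 11))
Combine: x ≡ Σ r_i×M_i×(M_i⁻¹ mod m_i) = 14×11×14 + 9×17×2 = 2156 + 306 = 2462
2462 mod 187 = 31
x ≡ 31 (mod 187)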